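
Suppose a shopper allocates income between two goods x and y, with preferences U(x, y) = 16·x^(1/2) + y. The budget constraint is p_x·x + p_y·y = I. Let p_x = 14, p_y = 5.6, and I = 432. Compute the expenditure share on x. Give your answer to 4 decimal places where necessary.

Set MRS = p_x/p_y: 8·x^(−1/2) = p_x/p_y.
Thus x* = (8·p_y/p_x)² — independent of I — with the rest of income spent on y.
Plugging in: x* = (8·5.6/14)² = 10.24, y* = 51.5429.
Expenditure on x: 14·10.24 = 143.36; share = 0.3319.

share on x = 0.3319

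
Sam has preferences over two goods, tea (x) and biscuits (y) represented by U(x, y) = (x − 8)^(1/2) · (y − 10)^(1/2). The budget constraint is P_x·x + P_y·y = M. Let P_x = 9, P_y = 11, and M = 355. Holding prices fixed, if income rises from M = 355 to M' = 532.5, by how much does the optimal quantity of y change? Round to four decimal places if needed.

Δy* = 8.0682

Let x' = x−8, y' = y−10. MRS = y'/x' = P_x/P_y.
After buying the subsistence bundle (8, 10), a share 0.5 of the remaining income goes to x: x* = 8 + 0.5·(M − 8P_x − 10P_y)/P_x.
Discretionary income = 355 − 8·9 − 10·11 = 173; y* = 10 + 0.5·173/11 = 17.8636.
At M' = 532.5: y* = 25.9318. Change: 25.9318 − 17.8636 = 8.0682.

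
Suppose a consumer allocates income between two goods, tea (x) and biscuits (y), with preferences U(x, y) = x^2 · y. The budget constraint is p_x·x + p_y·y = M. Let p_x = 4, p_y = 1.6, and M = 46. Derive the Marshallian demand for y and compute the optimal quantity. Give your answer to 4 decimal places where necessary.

The MRS is 2·y/x. Set MRS = p_x/p_y.
Rearranging, p_y·y = (1/2)·p_x·x. Substituting into the budget gives p_x·x·(1 + (1/2)) = M.
Demand: x*(p_x,p_y,M) = 2/3·M/p_x and y* = 1/3·M/p_y.
At p_x=4, p_y=1.6, M=46: y* = 1/3·46/1.6 = 9.5833.

y* = 9.5833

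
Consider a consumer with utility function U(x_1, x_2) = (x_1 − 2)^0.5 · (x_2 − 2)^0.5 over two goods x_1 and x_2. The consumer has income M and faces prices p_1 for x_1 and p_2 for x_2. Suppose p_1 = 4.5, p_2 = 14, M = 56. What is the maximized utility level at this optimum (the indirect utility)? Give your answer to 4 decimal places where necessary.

This is Cobb-Douglas in (x_1−2, x_2−2): tangency gives 0.5·p_2·(x_2−2) = 0.5·p_1·(x_1−2).
After buying the subsistence bundle (2, 2), a share 0.5 of the remaining income goes to x_1: x_1* = 2 + 0.5·(M − 2p_1 − 2p_2)/p_1.
Discretionary income = 56 − 2·4.5 − 2·14 = 19; x_1* = 2 + 0.5·19/4.5 = 4.1111; x_2* = 2 + 0.5·19/14 = 2.6786.
Utility at the optimum: U(4.1111, 2.6786) = 1.1969.

V = 1.1969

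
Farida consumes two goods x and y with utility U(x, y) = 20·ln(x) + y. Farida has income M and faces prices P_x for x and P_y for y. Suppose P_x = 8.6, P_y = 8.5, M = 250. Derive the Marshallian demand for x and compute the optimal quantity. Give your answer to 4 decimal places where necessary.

x* = 19.7674

MU_x = 20/x, MU_y = 1. Tangency: 20/x = P_x/P_y.
So x*(P_x,P_y) = 20·P_y/P_x, independent of income; and y* = (M − 20·P_y)/P_y.
At the given prices: x* = 20·8.5/8.6 = 19.7674.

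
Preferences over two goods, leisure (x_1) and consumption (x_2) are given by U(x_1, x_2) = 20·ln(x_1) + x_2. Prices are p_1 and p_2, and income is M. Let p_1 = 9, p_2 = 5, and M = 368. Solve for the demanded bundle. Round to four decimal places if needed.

Set MRS = p_1/p_2: (20/x_1)/1 = p_1/p_2.
So x_1*(p_1,p_2) = 20·p_2/p_1, independent of income; and x_2* = (M − 20·p_2)/p_2.
At the given prices: x_1* = 20·5/9 = 11.1111, and x_2* = 53.6.

x_1* = 11.1111, x_2* = 53.6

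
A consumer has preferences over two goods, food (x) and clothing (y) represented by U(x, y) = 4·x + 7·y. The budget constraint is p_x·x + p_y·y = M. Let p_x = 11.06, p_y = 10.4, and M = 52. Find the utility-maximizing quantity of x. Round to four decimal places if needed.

x* = 0

Linear utility — the consumer picks whichever good has higher MU/price: 4/11.06 = 0.3617 vs 7/10.4 = 0.6731.
y gives more utility per dollar, so spend all income on y: y* = M/p_y, x* = 0.
Numerically: x* = 0, y* = 5.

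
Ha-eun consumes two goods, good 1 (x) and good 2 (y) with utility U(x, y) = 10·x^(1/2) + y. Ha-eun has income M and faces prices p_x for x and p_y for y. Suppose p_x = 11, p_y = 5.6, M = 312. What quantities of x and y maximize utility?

MU_x = 5/√x, MU_y = 1. Tangency: 5/√x = p_x/p_y.
Thus x* = (5·p_y/p_x)² — independent of M — with the rest of income spent on y.
Plugging in: x* = (5·5.6/11)² = 6.4793, y* = 42.987.

x* = 6.4793, y* = 42.987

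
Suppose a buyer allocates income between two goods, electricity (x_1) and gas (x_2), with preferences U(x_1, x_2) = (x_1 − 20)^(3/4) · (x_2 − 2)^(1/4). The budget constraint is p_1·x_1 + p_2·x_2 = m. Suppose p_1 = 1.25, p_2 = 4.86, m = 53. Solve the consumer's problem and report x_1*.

x_1* = 30.968

Substituting into the budget: x_1* = 20 + 0.75·(m − 20·p_1 − 2·p_2)/p_1, and x_2* = 2 + 0.25·(…)/p_2.
Discretionary income = 53 − 20·1.25 − 2·4.86 = 18.28; x_1* = 20 + 0.75·18.28/1.25 = 30.968.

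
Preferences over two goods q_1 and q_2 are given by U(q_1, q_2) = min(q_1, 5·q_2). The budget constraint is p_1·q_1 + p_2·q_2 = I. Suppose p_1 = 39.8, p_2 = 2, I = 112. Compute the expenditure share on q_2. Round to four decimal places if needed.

share on q_2 = 0.01

With perfect complements, no substitution: consume in ratio q_1:q_2 = 5:1.
Budget: p_1·q_1 + p_2·(1/5)·q_1 = I, so (5·p_1 + p_2)·q_1 = 5·I.
Demand: q_1*(p_1,p_2,I) = 5·I/(5·p_1 + p_2), q_2* = I/(5·p_1 + p_2).
Here 5·39.8 + 2 = 201, giving q_1* = 2.7861 and q_2* = 0.5572.
Expenditure on q_2: 2·0.5572 = 1.1144; share = 0.01.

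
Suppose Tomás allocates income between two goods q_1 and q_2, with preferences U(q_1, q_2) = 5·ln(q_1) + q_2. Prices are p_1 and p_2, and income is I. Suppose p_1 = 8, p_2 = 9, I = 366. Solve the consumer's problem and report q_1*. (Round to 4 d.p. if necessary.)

Set MRS = p_1/p_2: (5/q_1)/1 = p_1/p_2.
So q_1*(p_1,p_2) = 5·p_2/p_1, independent of income; and q_2* = (I − 5·p_2)/p_2.
At the given prices: q_1* = 5·9/8 = 5.625.

q_1* = 5.625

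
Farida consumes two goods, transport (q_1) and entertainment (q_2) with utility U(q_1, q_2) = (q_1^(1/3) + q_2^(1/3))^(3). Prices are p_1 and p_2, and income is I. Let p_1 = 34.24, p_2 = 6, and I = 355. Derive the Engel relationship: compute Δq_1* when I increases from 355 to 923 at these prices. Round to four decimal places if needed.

MU_q_1 ∝ q_1^(-2/3), MU_q_2 ∝ q_2^(-2/3), so MRS = (q_2/q_1)^(2/3) = p_1/p_2.
Hence q_2/q_1 = (p_1/p_2)^(1/(2/3)), i.e. raised to the 1.5 power.
Substitute q_2 = (q_2/q_1)·q_1 into the budget: q_1* = I/(p_1 + p_2·(q_2/q_1)).
Numerically q_2/q_1 = 13.632445, so q_1* = 355/(34.24 + 6·13.632445) = 3.0594.
At I' = 923: q_1* = 7.9545. Change: 7.9545 − 3.0594 = 4.8951.

Δq_1* = 4.8951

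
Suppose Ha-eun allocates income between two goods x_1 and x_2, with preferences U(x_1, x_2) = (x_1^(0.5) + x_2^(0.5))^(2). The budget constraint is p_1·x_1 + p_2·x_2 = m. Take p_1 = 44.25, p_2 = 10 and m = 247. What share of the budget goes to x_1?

From the CES first-order condition, (x_2/x_1)^(0.5) = p_1/p_2.
Solve for the ratio: x_2/x_1 = [p_1/p_2]^(2).
With the ratio pinned down, the budget gives x_1* = m/(p_1 + p_2·(x_2/x_1)) and x_2* = (x_2/x_1)·x_1*.
Numerically x_2/x_1 = 19.580625, so x_1* = 247/(44.25 + 10·19.580625) = 1.0289 and x_2* = 19.580625·1.0289 = 20.147.
Expenditure on x_1: 44.25·1.0289 = 45.53; share = 0.1843.

share on x_1 = 0.1843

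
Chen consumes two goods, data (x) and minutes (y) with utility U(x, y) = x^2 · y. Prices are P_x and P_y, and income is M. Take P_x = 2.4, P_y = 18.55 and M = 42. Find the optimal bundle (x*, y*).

x* = 11.6667, y* = 0.7547

The MRS is 2·y/x. Set MRS = P_x/P_y.
Rearranging, P_y·y = (1/2)·P_x·x. Substituting into the budget gives P_x·x·(1 + (1/2)) = M.
Demand: x*(P_x,P_y,M) = 2/3·M/P_x and y* = 1/3·M/P_y.
At P_x=2.4, P_y=18.55, M=42: x* = 2/3·42/2.4 = 11.6667, y* = 0.7547.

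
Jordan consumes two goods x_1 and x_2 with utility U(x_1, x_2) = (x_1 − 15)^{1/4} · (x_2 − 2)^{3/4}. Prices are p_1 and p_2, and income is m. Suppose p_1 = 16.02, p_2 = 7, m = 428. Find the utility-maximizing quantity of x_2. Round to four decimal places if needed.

This is Cobb-Douglas in (x_1−15, x_2−2): tangency gives 0.25·p_2·(x_2−2) = 0.75·p_1·(x_1−15).
Substituting into the budget: x_1* = 15 + 0.25·(m − 15·p_1 − 2·p_2)/p_1, and x_2* = 2 + 0.75·(…)/p_2.
Discretionary income = 428 − 15·16.02 − 2·7 = 173.7; x_2* = 2 + 0.75·173.7/7 = 20.6107.

x_2* = 20.6107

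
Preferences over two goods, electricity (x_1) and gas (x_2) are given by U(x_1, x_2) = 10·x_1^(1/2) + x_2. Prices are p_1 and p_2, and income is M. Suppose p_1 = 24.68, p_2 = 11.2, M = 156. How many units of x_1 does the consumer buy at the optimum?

Set MRS = p_1/p_2: 5·x_1^(−1/2) = p_1/p_2.
Solve: √x_1 = 5·p_2/p_1, so x_1*(p_1,p_2) = (5·p_2/p_1)², and x_2* = (M − p_1·x_1*)/p_2.
Plugging in: x_1* = (5·11.2/24.68)² = 5.1486.

x_1* = 5.1486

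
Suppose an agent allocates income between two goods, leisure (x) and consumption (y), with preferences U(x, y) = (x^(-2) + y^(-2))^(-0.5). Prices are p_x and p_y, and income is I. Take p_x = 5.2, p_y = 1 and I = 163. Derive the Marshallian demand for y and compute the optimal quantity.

y* = 40.7349

With the ratio pinned down, the budget gives x* = I/(p_x + p_y·(y/x)) and y* = (y/x)·x*.
Numerically y/x = 1.732478, so x* = 163/(5.2 + 1·1.732478) = 23.5125 and y* = 1.732478·23.5125 = 40.7349.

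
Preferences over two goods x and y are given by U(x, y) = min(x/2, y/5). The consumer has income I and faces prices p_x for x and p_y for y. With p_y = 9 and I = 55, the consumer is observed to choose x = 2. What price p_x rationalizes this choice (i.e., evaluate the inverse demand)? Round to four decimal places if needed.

p_x = 5

With perfect complements, no substitution: consume in ratio x:y = 2:5.
Budget: p_x·x + p_y·(5/2)·x = I, so (2·p_x + 5·p_y)·x = 2·I.
Demand: x*(p_x,p_y,I) = 2·I/(2·p_x + 5·p_y), y* = 5·I/(2·p_x + 5·p_y).
Set x* = 2 in the demand function and solve for p_x: p_x = 5.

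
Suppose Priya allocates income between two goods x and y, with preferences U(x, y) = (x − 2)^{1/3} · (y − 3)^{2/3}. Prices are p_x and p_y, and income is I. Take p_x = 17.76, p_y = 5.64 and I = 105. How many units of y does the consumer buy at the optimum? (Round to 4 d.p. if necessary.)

y* = 9.2128

MRS = (1/2)·(y−3)/(x−2). Tangency with p_x/p_y gives y−3 = 2·(p_x/p_y)·(x−2).
Substituting into the budget: x* = 2 + 1/3·(I − 2·p_x − 3·p_y)/p_x, and y* = 3 + 2/3·(…)/p_y.
Discretionary income = 105 − 2·17.76 − 3·5.64 = 52.56; y* = 3 + 2/3·52.56/5.64 = 9.2128.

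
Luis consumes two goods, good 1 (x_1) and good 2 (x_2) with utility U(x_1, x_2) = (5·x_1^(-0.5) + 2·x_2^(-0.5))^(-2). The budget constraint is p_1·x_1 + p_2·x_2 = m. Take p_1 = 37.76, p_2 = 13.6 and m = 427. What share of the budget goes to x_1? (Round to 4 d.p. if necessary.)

share on x_1 = 0.7214

MU_x_1 ∝ 5·x_1^(-1.5), MU_x_2 ∝ 2·x_2^(-1.5), so MRS = (5/2)·(x_2/x_1)^(1.5) = p_1/p_2.
Hence x_2/x_1 = ((2/5)·p_1/p_2)^(1/(1.5)), i.e. raised to the 2/3 power.
With the ratio pinned down, the budget gives x_1* = m/(p_1 + p_2·(x_2/x_1)) and x_2* = (x_2/x_1)·x_1*.
Numerically x_2/x_1 = 1.072429, so x_1* = 427/(37.76 + 13.6·1.072429) = 8.1574 and x_2* = 1.072429·8.1574 = 8.7482.
Expenditure on x_1: 37.76·8.1574 = 308.0238; share = 0.7214.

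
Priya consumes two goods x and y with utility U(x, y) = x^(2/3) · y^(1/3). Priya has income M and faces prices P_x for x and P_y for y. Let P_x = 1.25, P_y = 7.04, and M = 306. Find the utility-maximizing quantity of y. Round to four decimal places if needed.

y* = 14.4886

MU_x/MU_y = (2/3·y)/(1/3·x); tangency sets this equal to P_x/P_y.
Rearranging, P_y·y = (1/2)·P_x·x. Substituting into the budget gives P_x·x·(1 + (1/2)) = M.
Demand: x*(P_x,P_y,M) = 2/3·M/P_x and y* = 1/3·M/P_y.
At P_x=1.25, P_y=7.04, M=306: y* = 1/3·306/7.04 = 14.4886.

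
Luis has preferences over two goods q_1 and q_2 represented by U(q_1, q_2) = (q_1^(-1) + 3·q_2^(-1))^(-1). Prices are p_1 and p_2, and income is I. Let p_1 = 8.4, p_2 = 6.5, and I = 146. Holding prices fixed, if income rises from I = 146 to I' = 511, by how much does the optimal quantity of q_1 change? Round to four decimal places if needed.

MU_q_1 ∝ q_1^(-2), MU_q_2 ∝ 3·q_2^(-2), so MRS = (1/3)·(q_2/q_1)^(2) = p_1/p_2.
Hence q_2/q_1 = (3·p_1/p_2)^(1/(2)), i.e. raised to the 0.5 power.
Substitute q_2 = (q_2/q_1)·q_1 into the budget: q_1* = I/(p_1 + p_2·(q_2/q_1)).
Numerically q_2/q_1 = 1.96899, so q_1* = 146/(8.4 + 6.5·1.96899) = 6.8873.
At I' = 511: q_1* = 24.1056. Change: 24.1056 − 6.8873 = 17.2183.

Δq_1* = 17.2183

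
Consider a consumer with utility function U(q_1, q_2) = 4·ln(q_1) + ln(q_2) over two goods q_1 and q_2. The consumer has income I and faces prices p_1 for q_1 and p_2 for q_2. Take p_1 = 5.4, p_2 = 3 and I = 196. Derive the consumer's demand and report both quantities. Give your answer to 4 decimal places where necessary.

q_1* = 29.037, q_2* = 13.0667

MU_q_1/MU_q_2 = (4·q_2)/(q_1); tangency sets this equal to p_1/p_2.
So 4·p_2·q_2 = p_1·q_1; combined with the budget, a share 0.8 of income goes to q_1.
Demand: q_1*(p_1,p_2,I) = 0.8·I/p_1 and q_2* = 0.2·I/p_2.
At p_1=5.4, p_2=3, I=196: q_1* = 0.8·196/5.4 = 29.037, q_2* = 13.0667.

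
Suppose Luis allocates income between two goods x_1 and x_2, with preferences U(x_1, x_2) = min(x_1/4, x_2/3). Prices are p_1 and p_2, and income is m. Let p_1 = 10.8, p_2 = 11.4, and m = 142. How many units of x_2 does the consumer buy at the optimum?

With perfect complements, no substitution: consume in ratio x_1:x_2 = 4:3.
Budget: p_1·x_1 + p_2·(3/4)·x_1 = m, so (4·p_1 + 3·p_2)·x_1 = 4·m.
Demand: x_1*(p_1,p_2,m) = 4·m/(4·p_1 + 3·p_2), x_2* = 3·m/(4·p_1 + 3·p_2).
Here 4·10.8 + 3·11.4 = 77.4, giving x_2* = 5.5039.

x_2* = 5.5039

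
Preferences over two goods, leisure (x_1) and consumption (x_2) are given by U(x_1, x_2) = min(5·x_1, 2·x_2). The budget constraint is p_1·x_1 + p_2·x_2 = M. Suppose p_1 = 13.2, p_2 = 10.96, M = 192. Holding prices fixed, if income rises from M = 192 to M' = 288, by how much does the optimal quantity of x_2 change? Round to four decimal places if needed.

Leontief preferences: the optimum is at the kink where x_1/2 = x_2/5, i.e. x_2 = (5/2)·x_1.
Budget: p_1·x_1 + p_2·(5/2)·x_1 = M, so (2·p_1 + 5·p_2)·x_1 = 2·M.
Demand: x_1*(p_1,p_2,M) = 2·M/(2·p_1 + 5·p_2), x_2* = 5·M/(2·p_1 + 5·p_2).
Here 2·13.2 + 5·10.96 = 81.2, giving x_2* = 11.8227.
At M' = 288: x_2* = 17.734. Change: 17.734 − 11.8227 = 5.9113.

Δx_2* = 5.9113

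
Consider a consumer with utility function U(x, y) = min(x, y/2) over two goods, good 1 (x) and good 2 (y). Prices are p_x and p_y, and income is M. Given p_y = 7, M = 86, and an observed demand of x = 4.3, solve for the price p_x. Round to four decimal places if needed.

Leontief preferences: the optimum is at the kink where x/1 = y/2, i.e. y = 2·x.
Budget: p_x·x + p_y·2·x = M, so (p_x + 2·p_y)·x = M.
Demand: x*(p_x,p_y,M) = M/(p_x + 2·p_y), y* = 2·M/(p_x + 2·p_y).
Set x* = 4.3 in the demand function and solve for p_x: p_x = 6.

p_x = 6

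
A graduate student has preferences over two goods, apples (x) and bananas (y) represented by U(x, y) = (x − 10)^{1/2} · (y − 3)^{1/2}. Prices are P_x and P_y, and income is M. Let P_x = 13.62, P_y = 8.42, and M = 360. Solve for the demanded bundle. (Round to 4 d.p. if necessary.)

x* = 17.2885, y* = 14.7898

Let x' = x−10, y' = y−3. MRS = y'/x' = P_x/P_y.
After buying the subsistence bundle (10, 3), a share 0.5 of the remaining income goes to x: x* = 10 + 0.5·(M − 10P_x − 3P_y)/P_x.
Discretionary income = 360 − 10·13.62 − 3·8.42 = 198.54; x* = 10 + 0.5·198.54/13.62 = 17.2885; y* = 3 + 0.5·198.54/8.42 = 14.7898.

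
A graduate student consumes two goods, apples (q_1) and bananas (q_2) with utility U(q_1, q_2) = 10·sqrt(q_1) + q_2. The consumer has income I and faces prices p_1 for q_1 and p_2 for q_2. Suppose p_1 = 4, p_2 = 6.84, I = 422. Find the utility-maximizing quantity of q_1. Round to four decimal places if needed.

Plugging in: q_1* = (5·6.84/4)² = 73.1025.

q_1* = 73.1025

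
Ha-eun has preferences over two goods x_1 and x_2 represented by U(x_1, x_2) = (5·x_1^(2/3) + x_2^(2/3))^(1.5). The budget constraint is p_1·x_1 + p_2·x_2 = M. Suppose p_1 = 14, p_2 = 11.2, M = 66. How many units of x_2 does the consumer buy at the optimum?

MRS = MU_x_1/MU_x_2 = 5·(x_2/x_1)^(1/3). Set equal to p_1/p_2.
Solve for the ratio: x_2/x_1 = [(1/5)·p_1/p_2]^(3).
With the ratio pinned down, the budget gives x_1* = M/(p_1 + p_2·(x_2/x_1)) and x_2* = (x_2/x_1)·x_1*.
Numerically x_2/x_1 = 0.015625, so x_1* = 66/(14 + 11.2·0.015625) = 4.6561 and x_2* = 0.015625·4.6561 = 0.0728.

x_2* = 0.0728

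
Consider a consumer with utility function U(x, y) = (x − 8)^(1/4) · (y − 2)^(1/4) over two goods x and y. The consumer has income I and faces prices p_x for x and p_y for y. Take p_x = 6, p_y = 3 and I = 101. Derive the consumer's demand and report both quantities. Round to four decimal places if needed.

MRS = (y−2)/(x−8). Tangency with p_x/p_y gives y−2 = (p_x/p_y)·(x−8).
After buying the subsistence bundle (8, 2), a share 0.5 of the remaining income goes to x: x* = 8 + 0.5·(I − 8p_x − 2p_y)/p_x.
Discretionary income = 101 − 8·6 − 2·3 = 47; x* = 8 + 0.5·47/6 = 11.9167; y* = 2 + 0.5·47/3 = 9.8333.

x* = 11.9167, y* = 9.8333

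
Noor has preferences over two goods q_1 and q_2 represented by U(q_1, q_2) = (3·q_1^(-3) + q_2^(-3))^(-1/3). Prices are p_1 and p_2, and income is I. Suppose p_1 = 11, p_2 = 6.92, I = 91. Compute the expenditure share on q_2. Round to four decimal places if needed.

MRS = MU_q_1/MU_q_2 = 3·(q_2/q_1)^(4). Set equal to p_1/p_2.
Solve for the ratio: q_2/q_1 = [(1/3)·p_1/p_2]^(0.25).
With the ratio pinned down, the budget gives q_1* = I/(p_1 + p_2·(q_2/q_1)) and q_2* = (q_2/q_1)·q_1*.
Numerically q_2/q_1 = 0.853181, so q_1* = 91/(11 + 6.92·0.853181) = 5.3833 and q_2* = 0.853181·5.3833 = 4.593.
Expenditure on q_2: 6.92·4.593 = 31.7833; share = 0.3493.

share on q_2 = 0.3493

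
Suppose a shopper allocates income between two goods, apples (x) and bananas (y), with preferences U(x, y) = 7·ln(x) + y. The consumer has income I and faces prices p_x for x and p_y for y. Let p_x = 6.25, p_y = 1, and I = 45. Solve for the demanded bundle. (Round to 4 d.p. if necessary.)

x* = 1.12, y* = 38

MU_x = 7/x, MU_y = 1. Tangency: 7/x = p_x/p_y.
So x*(p_x,p_y) = 7·p_y/p_x, independent of income; and y* = (I − 7·p_y)/p_y.
At the given prices: x* = 7·1/6.25 = 1.12, and y* = 38.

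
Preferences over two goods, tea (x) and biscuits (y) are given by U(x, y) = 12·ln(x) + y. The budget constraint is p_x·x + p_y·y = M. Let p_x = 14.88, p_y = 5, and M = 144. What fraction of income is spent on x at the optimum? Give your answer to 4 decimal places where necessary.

MU_x = 12/x, MU_y = 1. Tangency: 12/x = p_x/p_y.
So x*(p_x,p_y) = 12·p_y/p_x, independent of income; and y* = (M − 12·p_y)/p_y.
At the given prices: x* = 12·5/14.88 = 4.0323, and y* = 16.8.
Expenditure on x: 14.88·4.0323 = 60; share = 0.4167.

share on x = 0.4167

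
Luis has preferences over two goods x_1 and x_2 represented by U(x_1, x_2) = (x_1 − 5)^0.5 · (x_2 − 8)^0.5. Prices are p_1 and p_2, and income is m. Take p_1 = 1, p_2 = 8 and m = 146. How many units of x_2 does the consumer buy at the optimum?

Let x_1' = x_1−5, x_2' = x_2−8. MRS = x_2'/x_1' = p_1/p_2.
Substituting into the budget: x_1* = 5 + 0.5·(m − 5·p_1 − 8·p_2)/p_1, and x_2* = 8 + 0.5·(…)/p_2.
Discretionary income = 146 − 5·1 − 8·8 = 77; x_2* = 8 + 0.5·77/8 = 12.8125.

x_2* = 12.8125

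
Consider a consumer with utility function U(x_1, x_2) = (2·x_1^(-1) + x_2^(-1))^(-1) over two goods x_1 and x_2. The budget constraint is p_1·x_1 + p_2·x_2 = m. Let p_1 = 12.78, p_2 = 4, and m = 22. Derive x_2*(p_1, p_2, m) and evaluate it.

From the CES first-order condition, 2·(x_2/x_1)^(2) = p_1/p_2.
Hence x_2/x_1 = ((1/2)·p_1/p_2)^(1/(2)), i.e. raised to the 0.5 power.
Substitute x_2 = (x_2/x_1)·x_1 into the budget: x_1* = m/(p_1 + p_2·(x_2/x_1)).
Numerically x_2/x_1 = 1.263922, so x_1* = 22/(12.78 + 4·1.263922) = 1.2335 and x_2* = 1.263922·1.2335 = 1.559.

x_2* = 1.559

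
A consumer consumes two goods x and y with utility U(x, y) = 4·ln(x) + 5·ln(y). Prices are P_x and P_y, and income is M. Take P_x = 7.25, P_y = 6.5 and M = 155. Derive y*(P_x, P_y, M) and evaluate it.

y* = 13.2479

Demand: x*(P_x,P_y,M) = 4/9·M/P_x and y* = 5/9·M/P_y.
At P_x=7.25, P_y=6.5, M=155: y* = 5/9·155/6.5 = 13.2479.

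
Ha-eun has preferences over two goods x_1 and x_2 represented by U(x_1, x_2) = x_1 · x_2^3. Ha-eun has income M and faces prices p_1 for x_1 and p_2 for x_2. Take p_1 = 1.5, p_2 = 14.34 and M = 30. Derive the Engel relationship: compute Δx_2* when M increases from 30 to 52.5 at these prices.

Δx_2* = 1.1768

Demand: x_1*(p_1,p_2,M) = 0.25·M/p_1 and x_2* = 0.75·M/p_2.
At p_1=1.5, p_2=14.34, M=30: x_2* = 0.75·30/14.34 = 1.569.
At M' = 52.5: x_2* = 2.7458. Change: 2.7458 − 1.569 = 1.1768.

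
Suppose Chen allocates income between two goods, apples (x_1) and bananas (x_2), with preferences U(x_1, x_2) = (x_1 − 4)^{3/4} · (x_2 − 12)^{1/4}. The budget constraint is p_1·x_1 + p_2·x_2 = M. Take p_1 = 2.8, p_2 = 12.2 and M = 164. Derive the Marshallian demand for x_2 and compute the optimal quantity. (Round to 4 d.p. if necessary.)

x_2* = 12.1311

Let x_1' = x_1−4, x_2' = x_2−12. MRS = 3·x_2'/x_1' = p_1/p_2.
Substituting into the budget: x_1* = 4 + 0.75·(M − 4·p_1 − 12·p_2)/p_1, and x_2* = 12 + 0.25·(…)/p_2.
Discretionary income = 164 − 4·2.8 − 12·12.2 = 6.4; x_2* = 12 + 0.25·6.4/12.2 = 12.1311.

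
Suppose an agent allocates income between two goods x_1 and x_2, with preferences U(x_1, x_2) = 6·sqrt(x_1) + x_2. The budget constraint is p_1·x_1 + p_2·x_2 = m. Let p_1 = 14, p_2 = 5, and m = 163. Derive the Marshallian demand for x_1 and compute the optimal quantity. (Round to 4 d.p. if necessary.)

x_1* = 1.148

Thus x_1* = (3·p_2/p_1)² — independent of m — with the rest of income spent on x_2.
Plugging in: x_1* = (3·5/14)² = 1.148.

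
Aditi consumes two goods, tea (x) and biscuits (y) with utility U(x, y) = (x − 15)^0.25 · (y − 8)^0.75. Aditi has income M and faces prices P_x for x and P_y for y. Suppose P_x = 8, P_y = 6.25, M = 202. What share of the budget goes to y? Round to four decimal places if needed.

This is Cobb-Douglas in (x−15, y−8): tangency gives 0.25·P_y·(y−8) = 0.75·P_x·(x−15).
Substituting into the budget: x* = 15 + 0.25·(M − 15·P_x − 8·P_y)/P_x, and y* = 8 + 0.75·(…)/P_y.
Discretionary income = 202 − 15·8 − 8·6.25 = 32; x* = 15 + 0.25·32/8 = 16; y* = 8 + 0.75·32/6.25 = 11.84.
Expenditure on y: 6.25·11.84 = 74; share = 0.3663.

share on y = 0.3663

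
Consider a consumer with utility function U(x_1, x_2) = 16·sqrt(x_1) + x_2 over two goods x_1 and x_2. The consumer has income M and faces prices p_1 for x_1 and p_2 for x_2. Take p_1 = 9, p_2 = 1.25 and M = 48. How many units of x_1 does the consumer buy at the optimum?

x_1* = 1.2346

MU_x_1 = 8/√x_1, MU_x_2 = 1. Tangency: 8/√x_1 = p_1/p_2.
Solve: √x_1 = 8·p_2/p_1, so x_1*(p_1,p_2) = (8·p_2/p_1)², and x_2* = (M − p_1·x_1*)/p_2.
Plugging in: x_1* = (8·1.25/9)² = 1.2346.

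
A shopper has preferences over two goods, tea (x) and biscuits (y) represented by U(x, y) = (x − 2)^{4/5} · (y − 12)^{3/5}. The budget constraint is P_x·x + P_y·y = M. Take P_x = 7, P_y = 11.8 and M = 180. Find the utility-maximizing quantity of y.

This is Cobb-Douglas in (x−2, y−12): tangency gives 0.8·P_y·(y−12) = 0.6·P_x·(x−2).
Substituting into the budget: x* = 2 + 4/7·(M − 2·P_x − 12·P_y)/P_x, and y* = 12 + 3/7·(…)/P_y.
Discretionary income = 180 − 2·7 − 12·11.8 = 24.4; y* = 12 + 3/7·24.4/11.8 = 12.8862.

y* = 12.8862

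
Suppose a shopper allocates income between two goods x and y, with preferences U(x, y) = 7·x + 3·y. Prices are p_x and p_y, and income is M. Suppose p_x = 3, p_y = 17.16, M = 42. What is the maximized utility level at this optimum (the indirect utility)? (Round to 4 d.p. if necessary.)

Linear utility — the consumer picks whichever good has higher MU/price: 7/3 = 2.3333 vs 3/17.16 = 0.1748.
x gives more utility per dollar, so spend all income on x: x* = M/p_x, y* = 0.
Numerically: x* = 14, y* = 0.
Utility at the optimum: U(14, 0) = 98.

V = 98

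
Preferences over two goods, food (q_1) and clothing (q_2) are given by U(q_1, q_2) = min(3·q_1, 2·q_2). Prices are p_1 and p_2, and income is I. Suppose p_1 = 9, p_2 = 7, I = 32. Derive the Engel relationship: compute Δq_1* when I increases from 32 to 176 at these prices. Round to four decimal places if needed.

Δq_1* = 7.3846

Leontief preferences: the optimum is at the kink where q_1/2 = q_2/3, i.e. q_2 = (3/2)·q_1.
Budget: p_1·q_1 + p_2·(3/2)·q_1 = I, so (2·p_1 + 3·p_2)·q_1 = 2·I.
Demand: q_1*(p_1,p_2,I) = 2·I/(2·p_1 + 3·p_2), q_2* = 3·I/(2·p_1 + 3·p_2).
Here 2·9 + 3·7 = 39, giving q_1* = 1.641.
At I' = 176: q_1* = 9.0256. Change: 9.0256 − 1.641 = 7.3846.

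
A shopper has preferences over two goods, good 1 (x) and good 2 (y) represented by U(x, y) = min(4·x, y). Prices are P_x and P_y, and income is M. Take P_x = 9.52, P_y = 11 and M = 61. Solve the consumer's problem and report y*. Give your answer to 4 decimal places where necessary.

y* = 4.559

With perfect complements, no substitution: consume in ratio x:y = 1:4.
Budget: P_x·x + P_y·4·x = M, so (P_x + 4·P_y)·x = M.
Demand: x*(P_x,P_y,M) = M/(P_x + 4·P_y), y* = 4·M/(P_x + 4·P_y).
Here 9.52 + 4·11 = 53.52, giving y* = 4.559.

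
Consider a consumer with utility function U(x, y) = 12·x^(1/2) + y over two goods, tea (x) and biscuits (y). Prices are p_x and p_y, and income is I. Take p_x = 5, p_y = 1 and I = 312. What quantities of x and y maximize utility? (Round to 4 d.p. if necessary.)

x* = 1.44, y* = 304.8

Thus x* = (6·p_y/p_x)² — independent of I — with the rest of income spent on y.
Plugging in: x* = (6·1/5)² = 1.44, y* = 304.8.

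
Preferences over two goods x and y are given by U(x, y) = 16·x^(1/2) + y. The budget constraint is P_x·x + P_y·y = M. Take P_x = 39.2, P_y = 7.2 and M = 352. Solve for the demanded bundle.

Plugging in: x* = (8·7.2/39.2)² = 2.1591, y* = 37.1338.

x* = 2.1591, y* = 37.1338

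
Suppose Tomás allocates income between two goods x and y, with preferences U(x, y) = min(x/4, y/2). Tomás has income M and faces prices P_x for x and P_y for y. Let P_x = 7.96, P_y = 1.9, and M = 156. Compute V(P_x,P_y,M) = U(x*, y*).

Demand: x*(P_x,P_y,M) = 4·M/(4·P_x + 2·P_y), y* = 2·M/(4·P_x + 2·P_y).
Here 4·7.96 + 2·1.9 = 35.64, giving x* = 17.5084 and y* = 8.7542.
Utility at the optimum: U(17.5084, 8.7542) = 4.3771.

V = 4.3771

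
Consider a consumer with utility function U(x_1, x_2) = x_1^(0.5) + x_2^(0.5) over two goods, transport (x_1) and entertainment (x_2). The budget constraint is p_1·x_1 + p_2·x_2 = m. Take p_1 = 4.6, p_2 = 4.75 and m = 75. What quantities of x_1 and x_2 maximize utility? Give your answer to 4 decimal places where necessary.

From the CES first-order condition, (x_2/x_1)^(0.5) = p_1/p_2.
Hence x_2/x_1 = (p_1/p_2)^(1/(0.5)), i.e. raised to the 2 power.
Substitute x_2 = (x_2/x_1)·x_1 into the budget: x_1* = m/(p_1 + p_2·(x_2/x_1)).
Numerically x_2/x_1 = 0.937839, so x_1* = 75/(4.6 + 4.75·0.937839) = 8.283 and x_2* = 0.937839·8.283 = 7.7681.

x_1* = 8.283, x_2* = 7.7681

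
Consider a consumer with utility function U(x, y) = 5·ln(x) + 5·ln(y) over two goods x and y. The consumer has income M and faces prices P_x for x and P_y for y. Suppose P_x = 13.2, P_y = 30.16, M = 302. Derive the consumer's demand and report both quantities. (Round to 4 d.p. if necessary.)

x* = 11.4394, y* = 5.0066

MU_x/MU_y = (5·y)/(5·x); tangency sets this equal to P_x/P_y.
Rearranging, P_y·y = P_x·x. Substituting into the budget gives P_x·x·(1 + 1) = M.
Demand: x*(P_x,P_y,M) = 0.5·M/P_x and y* = 0.5·M/P_y.
At P_x=13.2, P_y=30.16, M=302: x* = 0.5·302/13.2 = 11.4394, y* = 5.0066.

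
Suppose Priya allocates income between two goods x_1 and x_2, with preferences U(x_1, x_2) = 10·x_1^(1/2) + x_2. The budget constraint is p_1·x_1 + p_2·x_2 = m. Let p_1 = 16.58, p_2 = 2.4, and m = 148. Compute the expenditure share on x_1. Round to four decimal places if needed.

Utility is quasi-linear in x_2; the FOC for x_1 is 5/√x_1 = p_1/p_2.
Solve: √x_1 = 5·p_2/p_1, so x_1*(p_1,p_2) = (5·p_2/p_1)², and x_2* = (m − p_1·x_1*)/p_2.
Plugging in: x_1* = (5·2.4/16.58)² = 0.5238, x_2* = 58.0478.
Expenditure on x_1: 16.58·0.5238 = 8.6852; share = 0.0587.

share on x_1 = 0.0587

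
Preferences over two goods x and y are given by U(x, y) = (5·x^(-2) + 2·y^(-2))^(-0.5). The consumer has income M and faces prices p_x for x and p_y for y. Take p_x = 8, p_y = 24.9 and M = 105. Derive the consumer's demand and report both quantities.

x* = 5.1056, y* = 2.5765

Numerically y/x = 0.504642, so x* = 105/(8 + 24.9·0.504642) = 5.1056 and y* = 0.504642·5.1056 = 2.5765.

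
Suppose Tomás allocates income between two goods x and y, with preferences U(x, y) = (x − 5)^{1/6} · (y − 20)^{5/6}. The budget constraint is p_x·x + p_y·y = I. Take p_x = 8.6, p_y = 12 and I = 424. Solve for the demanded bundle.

MRS = (1/5)·(y−20)/(x−5). Tangency with p_x/p_y gives y−20 = 5·(p_x/p_y)·(x−5).
Substituting into the budget: x* = 5 + 1/6·(I − 5·p_x − 20·p_y)/p_x, and y* = 20 + 5/6·(…)/p_y.
Discretionary income = 424 − 5·8.6 − 20·12 = 141; x* = 5 + 1/6·141/8.6 = 7.7326; y* = 20 + 5/6·141/12 = 29.7917.

x* = 7.7326, y* = 29.7917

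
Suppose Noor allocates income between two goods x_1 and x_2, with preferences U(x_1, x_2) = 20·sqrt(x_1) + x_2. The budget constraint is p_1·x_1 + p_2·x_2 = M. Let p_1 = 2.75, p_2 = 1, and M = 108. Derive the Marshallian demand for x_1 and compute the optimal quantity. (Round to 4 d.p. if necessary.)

Set MRS = p_1/p_2: 10·x_1^(−1/2) = p_1/p_2.
Thus x_1* = (10·p_2/p_1)² — independent of M — with the rest of income spent on x_2.
Plugging in: x_1* = (10·1/2.75)² = 13.2231.

x_1* = 13.2231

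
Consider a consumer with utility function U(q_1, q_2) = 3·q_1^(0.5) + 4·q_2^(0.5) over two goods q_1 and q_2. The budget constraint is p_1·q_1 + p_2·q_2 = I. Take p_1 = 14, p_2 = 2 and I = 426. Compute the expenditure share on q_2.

share on q_2 = 0.9256

MU_q_1 ∝ 3·q_1^(-0.5), MU_q_2 ∝ 4·q_2^(-0.5), so MRS = (3/4)·(q_2/q_1)^(0.5) = p_1/p_2.
Hence q_2/q_1 = ((4/3)·p_1/p_2)^(1/(0.5)), i.e. raised to the 2 power.
Substitute q_2 = (q_2/q_1)·q_1 into the budget: q_1* = I/(p_1 + p_2·(q_2/q_1)).
Numerically q_2/q_1 = 87.111111, so q_1* = 426/(14 + 2·87.111111) = 2.2633 and q_2* = 87.111111·2.2633 = 197.157.
Expenditure on q_2: 2·197.157 = 394.314; share = 0.9256.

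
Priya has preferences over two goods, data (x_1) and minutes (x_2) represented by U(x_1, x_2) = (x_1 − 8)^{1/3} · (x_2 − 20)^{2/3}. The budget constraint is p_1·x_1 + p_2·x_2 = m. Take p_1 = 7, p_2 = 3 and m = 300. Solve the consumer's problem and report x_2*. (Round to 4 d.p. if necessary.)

This is Cobb-Douglas in (x_1−8, x_2−20): tangency gives 1/3·p_2·(x_2−20) = 2/3·p_1·(x_1−8).
Substituting into the budget: x_1* = 8 + 1/3·(m − 8·p_1 − 20·p_2)/p_1, and x_2* = 20 + 2/3·(…)/p_2.
Discretionary income = 300 − 8·7 − 20·3 = 184; x_2* = 20 + 2/3·184/3 = 60.8889.

x_2* = 60.8889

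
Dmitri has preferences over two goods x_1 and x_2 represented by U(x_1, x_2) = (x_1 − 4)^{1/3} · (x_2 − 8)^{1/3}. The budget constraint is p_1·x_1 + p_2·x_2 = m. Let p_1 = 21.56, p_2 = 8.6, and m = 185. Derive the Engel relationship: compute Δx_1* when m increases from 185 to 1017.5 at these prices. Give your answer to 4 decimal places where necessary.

This is Cobb-Douglas in (x_1−4, x_2−8): tangency gives 1/3·p_2·(x_2−8) = 1/3·p_1·(x_1−4).
Substituting into the budget: x_1* = 4 + 0.5·(m − 4·p_1 − 8·p_2)/p_1, and x_2* = 8 + 0.5·(…)/p_2.
Discretionary income = 185 − 4·21.56 − 8·8.6 = 29.96; x_1* = 4 + 0.5·29.96/21.56 = 4.6948.
At m' = 1017.5: x_1* = 24.0014. Change: 24.0014 − 4.6948 = 19.3066.

Δx_1* = 19.3066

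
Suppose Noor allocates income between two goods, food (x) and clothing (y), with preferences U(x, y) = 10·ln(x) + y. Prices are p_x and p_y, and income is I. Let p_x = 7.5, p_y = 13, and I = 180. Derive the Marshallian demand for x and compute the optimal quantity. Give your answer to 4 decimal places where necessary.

MU_x = 10/x, MU_y = 1. Tangency: 10/x = p_x/p_y.
So x*(p_x,p_y) = 10·p_y/p_x, independent of income; and y* = (I − 10·p_y)/p_y.
At the given prices: x* = 10·13/7.5 = 17.3333.

x* = 17.3333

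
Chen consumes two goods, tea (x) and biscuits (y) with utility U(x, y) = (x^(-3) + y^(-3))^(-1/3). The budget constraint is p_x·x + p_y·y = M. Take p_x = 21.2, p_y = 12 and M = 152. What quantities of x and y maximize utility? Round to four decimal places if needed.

MRS = MU_x/MU_y = (y/x)^(4). Set equal to p_x/p_y.
Solve for the ratio: y/x = [p_x/p_y]^(0.25).
With the ratio pinned down, the budget gives x* = M/(p_x + p_y·(y/x)) and y* = (y/x)·x*.
Numerically y/x = 1.152892, so x* = 152/(21.2 + 12·1.152892) = 4.3386 and y* = 1.152892·4.3386 = 5.0019.

x* = 4.3386, y* = 5.0019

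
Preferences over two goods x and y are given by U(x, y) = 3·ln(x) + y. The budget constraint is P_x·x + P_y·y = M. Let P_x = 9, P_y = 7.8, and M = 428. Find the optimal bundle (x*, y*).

MU_x = 3/x, MU_y = 1. Tangency: 3/x = P_x/P_y.
So x*(P_x,P_y) = 3·P_y/P_x, independent of income; and y* = (M − 3·P_y)/P_y.
At the given prices: x* = 3·7.8/9 = 2.6, and y* = 51.8718.

x* = 2.6, y* = 51.8718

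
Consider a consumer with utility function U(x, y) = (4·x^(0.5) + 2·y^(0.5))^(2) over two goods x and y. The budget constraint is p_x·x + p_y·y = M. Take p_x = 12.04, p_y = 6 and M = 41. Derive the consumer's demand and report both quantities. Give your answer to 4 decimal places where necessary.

MU_x ∝ 4·x^(-0.5), MU_y ∝ 2·y^(-0.5), so MRS = 2·(y/x)^(0.5) = p_x/p_y.
Solve for the ratio: y/x = [(1/2)·p_x/p_y]^(2).
With the ratio pinned down, the budget gives x* = M/(p_x + p_y·(y/x)) and y* = (y/x)·x*.
Numerically y/x = 1.006678, so x* = 41/(12.04 + 6·1.006678) = 2.2677 and y* = 1.006678·2.2677 = 2.2828.

x* = 2.2677, y* = 2.2828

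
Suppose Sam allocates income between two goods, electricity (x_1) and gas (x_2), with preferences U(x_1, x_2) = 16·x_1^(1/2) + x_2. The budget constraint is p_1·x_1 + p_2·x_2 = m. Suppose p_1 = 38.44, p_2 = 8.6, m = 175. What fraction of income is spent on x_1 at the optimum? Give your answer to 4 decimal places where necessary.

Thus x_1* = (8·p_2/p_1)² — independent of m — with the rest of income spent on x_2.
Plugging in: x_1* = (8·8.6/38.44)² = 3.2034, x_2* = 6.0304.
Expenditure on x_1: 38.44·3.2034 = 123.1384; share = 0.7036.

share on x_1 = 0.7036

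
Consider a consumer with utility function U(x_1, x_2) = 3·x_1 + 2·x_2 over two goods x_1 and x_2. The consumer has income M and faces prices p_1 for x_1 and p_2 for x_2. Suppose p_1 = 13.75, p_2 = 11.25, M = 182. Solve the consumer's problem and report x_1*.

x_1* = 13.2364

Perfect substitutes: compare marginal utility per dollar. 3/p_1 vs 2/p_2 → 0.2182 vs 0.1778.
x_1 gives more utility per dollar, so spend all income on x_1: x_1* = M/p_1, x_2* = 0.
Numerically: x_1* = 13.2364, x_2* = 0.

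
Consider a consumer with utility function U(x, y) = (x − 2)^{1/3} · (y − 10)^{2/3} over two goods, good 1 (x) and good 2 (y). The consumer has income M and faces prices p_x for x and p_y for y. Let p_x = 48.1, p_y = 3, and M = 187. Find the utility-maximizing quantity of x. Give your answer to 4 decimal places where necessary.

This is Cobb-Douglas in (x−2, y−10): tangency gives 1/3·p_y·(y−10) = 2/3·p_x·(x−2).
Substituting into the budget: x* = 2 + 1/3·(M − 2·p_x − 10·p_y)/p_x, and y* = 10 + 2/3·(…)/p_y.
Discretionary income = 187 − 2·48.1 − 10·3 = 60.8; x* = 2 + 1/3·60.8/48.1 = 2.4213.

x* = 2.4213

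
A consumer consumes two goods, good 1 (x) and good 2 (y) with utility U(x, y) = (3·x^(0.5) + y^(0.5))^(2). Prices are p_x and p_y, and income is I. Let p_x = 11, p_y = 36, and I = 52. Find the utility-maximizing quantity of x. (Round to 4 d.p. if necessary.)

With the ratio pinned down, the budget gives x* = I/(p_x + p_y·(y/x)) and y* = (y/x)·x*.
Numerically y/x = 0.010374, so x* = 52/(11 + 36·0.010374) = 4.572.

x* = 4.572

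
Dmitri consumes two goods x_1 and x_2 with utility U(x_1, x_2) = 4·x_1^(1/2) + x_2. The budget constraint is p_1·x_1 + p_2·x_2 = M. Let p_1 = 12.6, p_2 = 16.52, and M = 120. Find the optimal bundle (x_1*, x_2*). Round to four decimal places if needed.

Utility is quasi-linear in x_2; the FOC for x_1 is 2/√x_1 = p_1/p_2.
Thus x_1* = (2·p_2/p_1)² — independent of M — with the rest of income spent on x_2.
Plugging in: x_1* = (2·16.52/12.6)² = 6.876, x_2* = 2.0195.

x_1* = 6.876, x_2* = 2.0195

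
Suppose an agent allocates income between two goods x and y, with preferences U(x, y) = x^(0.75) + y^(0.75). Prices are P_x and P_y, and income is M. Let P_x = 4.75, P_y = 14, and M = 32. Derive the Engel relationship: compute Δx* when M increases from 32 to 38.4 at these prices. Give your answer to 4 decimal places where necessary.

Numerically y/x = 0.013251, so x* = 32/(4.75 + 14·0.013251) = 6.4836.
At M' = 38.4: x* = 7.7803. Change: 7.7803 − 6.4836 = 1.2967.

Δx* = 1.2967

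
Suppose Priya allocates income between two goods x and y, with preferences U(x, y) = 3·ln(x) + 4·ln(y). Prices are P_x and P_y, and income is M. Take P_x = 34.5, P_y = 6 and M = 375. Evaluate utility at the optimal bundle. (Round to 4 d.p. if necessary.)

V = 18.9182

Tangency: MRS = (3/4)·y/x = P_x/P_y.
Rearranging, P_y·y = (4/3)·P_x·x. Substituting into the budget gives P_x·x·(1 + (4/3)) = M.
Demand: x*(P_x,P_y,M) = 3/7·M/P_x and y* = 4/7·M/P_y.
At P_x=34.5, P_y=6, M=375: x* = 3/7·375/34.5 = 4.6584, y* = 35.7143.
Utility at the optimum: U(4.6584, 35.7143) = 18.9182.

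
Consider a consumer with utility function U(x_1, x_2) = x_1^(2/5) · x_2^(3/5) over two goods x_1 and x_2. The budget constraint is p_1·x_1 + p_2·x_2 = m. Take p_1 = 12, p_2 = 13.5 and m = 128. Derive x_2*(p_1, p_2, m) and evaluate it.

x_2* = 5.6889

MU_x_1/MU_x_2 = (0.4·x_2)/(0.6·x_1); tangency sets this equal to p_1/p_2.
Rearranging, p_2·x_2 = (3/2)·p_1·x_1. Substituting into the budget gives p_1·x_1·(1 + (3/2)) = m.
Demand: x_1*(p_1,p_2,m) = 0.4·m/p_1 and x_2* = 0.6·m/p_2.
At p_1=12, p_2=13.5, m=128: x_2* = 0.6·128/13.5 = 5.6889.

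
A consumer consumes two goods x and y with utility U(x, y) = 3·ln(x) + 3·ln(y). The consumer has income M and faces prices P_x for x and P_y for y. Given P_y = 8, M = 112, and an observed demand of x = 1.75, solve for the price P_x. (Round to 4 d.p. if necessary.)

Tangency: MRS = y/x = P_x/P_y.
Rearranging, P_y·y = P_x·x. Substituting into the budget gives P_x·x·(1 + 1) = M.
Demand: x*(P_x,P_y,M) = 0.5·M/P_x and y* = 0.5·M/P_y.
Set x* = 1.75 in the demand function and solve for P_x: P_x = 32.

P_x = 32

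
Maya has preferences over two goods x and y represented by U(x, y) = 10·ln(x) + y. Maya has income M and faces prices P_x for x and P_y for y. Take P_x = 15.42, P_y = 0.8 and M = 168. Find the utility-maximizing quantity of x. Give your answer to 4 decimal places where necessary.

MU_x = 10/x, MU_y = 1. Tangency: 10/x = P_x/P_y.
So x*(P_x,P_y) = 10·P_y/P_x, independent of income; and y* = (M − 10·P_y)/P_y.
At the given prices: x* = 10·0.8/15.42 = 0.5188.

x* = 0.5188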